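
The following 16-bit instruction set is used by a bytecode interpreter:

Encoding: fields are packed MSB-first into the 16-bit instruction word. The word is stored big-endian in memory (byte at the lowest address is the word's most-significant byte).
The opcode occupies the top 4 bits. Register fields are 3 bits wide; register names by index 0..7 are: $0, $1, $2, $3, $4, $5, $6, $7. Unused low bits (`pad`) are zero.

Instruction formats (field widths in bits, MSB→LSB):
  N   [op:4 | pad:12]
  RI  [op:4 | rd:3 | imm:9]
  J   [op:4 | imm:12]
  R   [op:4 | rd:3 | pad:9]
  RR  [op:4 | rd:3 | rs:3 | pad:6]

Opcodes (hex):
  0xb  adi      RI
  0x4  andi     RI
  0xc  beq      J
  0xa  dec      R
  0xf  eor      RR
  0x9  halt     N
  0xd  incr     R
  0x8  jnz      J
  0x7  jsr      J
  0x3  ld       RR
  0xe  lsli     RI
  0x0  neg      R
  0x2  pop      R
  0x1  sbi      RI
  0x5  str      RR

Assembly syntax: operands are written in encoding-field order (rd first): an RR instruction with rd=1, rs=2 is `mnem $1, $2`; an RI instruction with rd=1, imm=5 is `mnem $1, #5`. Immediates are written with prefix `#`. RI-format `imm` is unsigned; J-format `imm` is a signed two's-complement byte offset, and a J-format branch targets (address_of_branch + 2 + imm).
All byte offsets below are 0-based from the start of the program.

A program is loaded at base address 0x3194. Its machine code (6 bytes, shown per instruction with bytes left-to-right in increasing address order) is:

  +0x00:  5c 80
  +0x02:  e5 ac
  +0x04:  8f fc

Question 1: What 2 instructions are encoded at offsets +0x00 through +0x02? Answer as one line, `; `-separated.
str $6, $2; lsli $2, #428

off 0x00: read 5c 80 as big → 0x5c80
  top 4b → 0x5 → str [RR]
  rd@[11:9]=0x6 ⇒ $6
  rs@[8:6]=0x2 ⇒ $2
off 0x02: read e5 ac as big → 0xe5ac
  top 4b → 0xe → lsli [RI]
  rd@[11:9]=0x2 ⇒ $2
  imm@[8:0]=0x1ac ⇒ #428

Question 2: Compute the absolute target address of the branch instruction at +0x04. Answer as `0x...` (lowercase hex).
0x3196

+0x04: 8f fc ⇒ word 0x8ffc (big)
  opcode bits[15:12]=0x8: jnz/J
  imm@[11:0]=0xffc (s12→-4) ⇒ #-4
  target = base 0x3194 + off 0x04 + 2 + imm -4 = 0x3196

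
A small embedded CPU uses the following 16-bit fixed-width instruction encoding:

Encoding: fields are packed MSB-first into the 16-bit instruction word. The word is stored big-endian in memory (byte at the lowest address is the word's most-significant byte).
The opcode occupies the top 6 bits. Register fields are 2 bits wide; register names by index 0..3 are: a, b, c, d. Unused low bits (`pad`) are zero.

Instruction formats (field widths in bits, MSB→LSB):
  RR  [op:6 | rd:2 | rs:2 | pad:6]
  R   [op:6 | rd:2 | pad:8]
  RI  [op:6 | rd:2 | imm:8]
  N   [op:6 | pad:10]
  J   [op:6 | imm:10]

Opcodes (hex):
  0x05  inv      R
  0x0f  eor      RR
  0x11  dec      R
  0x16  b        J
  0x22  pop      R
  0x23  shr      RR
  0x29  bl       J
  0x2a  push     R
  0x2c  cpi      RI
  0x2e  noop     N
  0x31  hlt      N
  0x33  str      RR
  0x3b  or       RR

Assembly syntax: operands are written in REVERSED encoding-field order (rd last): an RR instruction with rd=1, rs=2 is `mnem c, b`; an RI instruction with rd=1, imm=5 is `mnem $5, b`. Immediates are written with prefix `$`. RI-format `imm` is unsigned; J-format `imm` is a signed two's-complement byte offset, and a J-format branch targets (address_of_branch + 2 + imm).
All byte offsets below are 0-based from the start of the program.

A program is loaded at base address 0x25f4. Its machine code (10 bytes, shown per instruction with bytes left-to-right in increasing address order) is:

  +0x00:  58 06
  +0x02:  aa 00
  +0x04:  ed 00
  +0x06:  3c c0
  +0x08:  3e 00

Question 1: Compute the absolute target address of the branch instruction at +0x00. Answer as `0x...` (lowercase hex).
@+00  big-endian(58 06) = 0x5806
  opcode bits[15:10]=0x16: b/J
  imm: (w>>0)&0x3ff=0x6 → $6
  target = base 0x25f4 + off 0x00 + 2 + imm 6 = 0x25fc

0x25fc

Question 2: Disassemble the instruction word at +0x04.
[04] ed 00 → 0xed00
  op=0xed00>>10=0x3b ⇒ or (RR)
  rd@[9:8]=0x1 ⇒ b
  rs@[7:6]=0x0 ⇒ a

or a, b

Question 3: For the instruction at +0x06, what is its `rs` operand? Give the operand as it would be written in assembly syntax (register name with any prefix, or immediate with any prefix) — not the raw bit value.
@+06  big-endian(3c c0) = 0x3cc0
  top 6b → 0xf → eor [RR]
  rd: (w>>8)&0x3=0x0 → a
  rs: (w>>6)&0x3=0x3 → d

d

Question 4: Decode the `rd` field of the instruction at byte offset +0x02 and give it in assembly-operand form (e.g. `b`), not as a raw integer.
off 0x02: read aa 00 as big → 0xaa00
  op=0xaa00>>10=0x2a ⇒ push (R)
  rd: (w>>8)&0x3=0x2 → c

c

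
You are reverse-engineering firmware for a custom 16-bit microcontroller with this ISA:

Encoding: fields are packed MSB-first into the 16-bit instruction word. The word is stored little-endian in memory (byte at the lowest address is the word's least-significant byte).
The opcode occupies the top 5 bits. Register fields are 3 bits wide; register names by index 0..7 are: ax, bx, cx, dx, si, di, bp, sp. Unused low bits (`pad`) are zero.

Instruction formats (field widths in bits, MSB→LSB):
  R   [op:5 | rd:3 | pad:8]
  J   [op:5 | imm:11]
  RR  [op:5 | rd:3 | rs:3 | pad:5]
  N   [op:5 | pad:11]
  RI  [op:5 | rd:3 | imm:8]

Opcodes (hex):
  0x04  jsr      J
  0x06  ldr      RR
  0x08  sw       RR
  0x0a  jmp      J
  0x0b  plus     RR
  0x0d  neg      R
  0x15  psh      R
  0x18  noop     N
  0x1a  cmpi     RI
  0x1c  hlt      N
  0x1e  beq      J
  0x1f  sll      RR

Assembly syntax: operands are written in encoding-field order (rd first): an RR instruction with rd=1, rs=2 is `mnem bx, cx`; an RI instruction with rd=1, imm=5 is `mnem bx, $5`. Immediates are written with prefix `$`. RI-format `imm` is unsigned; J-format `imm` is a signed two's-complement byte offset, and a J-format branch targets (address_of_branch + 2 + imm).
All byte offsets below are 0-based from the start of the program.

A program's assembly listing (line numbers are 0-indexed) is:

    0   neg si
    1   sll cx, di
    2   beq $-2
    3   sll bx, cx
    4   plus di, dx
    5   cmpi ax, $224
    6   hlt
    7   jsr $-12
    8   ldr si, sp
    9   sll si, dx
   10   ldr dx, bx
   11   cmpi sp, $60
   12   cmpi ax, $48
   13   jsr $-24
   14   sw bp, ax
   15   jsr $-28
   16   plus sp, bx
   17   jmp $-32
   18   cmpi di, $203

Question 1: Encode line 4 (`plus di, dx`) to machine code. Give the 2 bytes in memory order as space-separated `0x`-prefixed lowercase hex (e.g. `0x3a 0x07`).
line 4 (plus): pack op=0xb:5|rd=5:3|rs=3:3|pad=0:5 = 0x5d60; little→ 60 5d

0x60 0x5d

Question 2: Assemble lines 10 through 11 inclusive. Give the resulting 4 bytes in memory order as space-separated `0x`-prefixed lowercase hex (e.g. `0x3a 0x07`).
10. ldr fields op=0x6:5|rd=3:3|rs=1:3|pad=0:5 → word 3320h → 20 33
11. cmpi fields op=0x1a:5|rd=7:3|imm=60:8 → word d73ch → 3c d7

0x20 0x33 0x3c 0xd7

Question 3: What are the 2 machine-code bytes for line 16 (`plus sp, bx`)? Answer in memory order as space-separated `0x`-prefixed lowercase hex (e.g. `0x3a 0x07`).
line 16 (plus): pack op=0xb:5|rd=7:3|rs=1:3|pad=0:5 = 0x5f20; little→ 20 5f

0x20 0x5f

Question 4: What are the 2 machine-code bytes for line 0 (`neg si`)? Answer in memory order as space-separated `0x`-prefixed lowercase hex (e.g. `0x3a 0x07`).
0x00 0x6c

L0: neg op=0xd:5|rd=4:3|pad=0:8 ⇒ 0x6c00 ⇒ little 00 6c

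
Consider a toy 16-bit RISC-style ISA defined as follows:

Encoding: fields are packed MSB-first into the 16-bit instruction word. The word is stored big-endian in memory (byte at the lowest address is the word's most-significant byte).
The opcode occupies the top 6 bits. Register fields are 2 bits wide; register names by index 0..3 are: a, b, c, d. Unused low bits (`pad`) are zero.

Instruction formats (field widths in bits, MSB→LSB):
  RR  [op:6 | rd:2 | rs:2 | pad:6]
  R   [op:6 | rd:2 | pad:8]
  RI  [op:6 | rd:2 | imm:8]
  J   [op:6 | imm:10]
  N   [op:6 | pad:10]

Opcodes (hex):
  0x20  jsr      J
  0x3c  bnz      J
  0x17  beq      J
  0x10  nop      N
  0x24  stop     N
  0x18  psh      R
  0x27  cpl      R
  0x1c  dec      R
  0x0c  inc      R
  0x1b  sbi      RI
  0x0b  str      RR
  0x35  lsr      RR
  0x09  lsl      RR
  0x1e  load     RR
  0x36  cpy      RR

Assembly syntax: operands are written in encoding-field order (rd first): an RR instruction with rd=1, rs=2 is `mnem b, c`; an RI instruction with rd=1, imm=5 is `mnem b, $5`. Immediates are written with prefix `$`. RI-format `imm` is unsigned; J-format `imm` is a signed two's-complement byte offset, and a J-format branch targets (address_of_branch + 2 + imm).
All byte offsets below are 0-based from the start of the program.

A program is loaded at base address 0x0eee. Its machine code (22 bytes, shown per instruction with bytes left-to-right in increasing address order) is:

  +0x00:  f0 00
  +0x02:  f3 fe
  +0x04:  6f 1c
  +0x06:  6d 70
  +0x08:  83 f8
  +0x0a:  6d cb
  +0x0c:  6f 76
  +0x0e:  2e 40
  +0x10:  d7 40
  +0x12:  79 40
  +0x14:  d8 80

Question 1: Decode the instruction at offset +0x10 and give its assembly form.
lsr d, b

off 0x10: read d7 40 as big → 0xd740
  opcode bits[15:10]=0x35: lsr/RR
  rd: (w>>8)&0x3=0x3 → d
  rs: (w>>6)&0x3=0x1 → b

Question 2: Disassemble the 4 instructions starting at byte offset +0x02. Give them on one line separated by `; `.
bnz $-2; sbi d, $28; sbi b, $112; jsr $-8

off 0x02: read f3 fe as big → 0xf3fe
  op=0xf3fe>>10=0x3c ⇒ bnz (J)
  imm: (w>>0)&0x3ff=0x3fe (s10→-2) → $-2
off 0x04: read 6f 1c as big → 0x6f1c
  op=0x6f1c>>10=0x1b ⇒ sbi (RI)
  rd: (w>>8)&0x3=0x3 → d
  imm: (w>>0)&0xff=0x1c → $28
off 0x06: read 6d 70 as big → 0x6d70
  op=0x6d70>>10=0x1b ⇒ sbi (RI)
  rd: (w>>8)&0x3=0x1 → b
  imm: (w>>0)&0xff=0x70 → $112
off 0x08: read 83 f8 as big → 0x83f8
  op=0x83f8>>10=0x20 ⇒ jsr (J)
  imm: (w>>0)&0x3ff=0x3f8 (s10→-8) → $-8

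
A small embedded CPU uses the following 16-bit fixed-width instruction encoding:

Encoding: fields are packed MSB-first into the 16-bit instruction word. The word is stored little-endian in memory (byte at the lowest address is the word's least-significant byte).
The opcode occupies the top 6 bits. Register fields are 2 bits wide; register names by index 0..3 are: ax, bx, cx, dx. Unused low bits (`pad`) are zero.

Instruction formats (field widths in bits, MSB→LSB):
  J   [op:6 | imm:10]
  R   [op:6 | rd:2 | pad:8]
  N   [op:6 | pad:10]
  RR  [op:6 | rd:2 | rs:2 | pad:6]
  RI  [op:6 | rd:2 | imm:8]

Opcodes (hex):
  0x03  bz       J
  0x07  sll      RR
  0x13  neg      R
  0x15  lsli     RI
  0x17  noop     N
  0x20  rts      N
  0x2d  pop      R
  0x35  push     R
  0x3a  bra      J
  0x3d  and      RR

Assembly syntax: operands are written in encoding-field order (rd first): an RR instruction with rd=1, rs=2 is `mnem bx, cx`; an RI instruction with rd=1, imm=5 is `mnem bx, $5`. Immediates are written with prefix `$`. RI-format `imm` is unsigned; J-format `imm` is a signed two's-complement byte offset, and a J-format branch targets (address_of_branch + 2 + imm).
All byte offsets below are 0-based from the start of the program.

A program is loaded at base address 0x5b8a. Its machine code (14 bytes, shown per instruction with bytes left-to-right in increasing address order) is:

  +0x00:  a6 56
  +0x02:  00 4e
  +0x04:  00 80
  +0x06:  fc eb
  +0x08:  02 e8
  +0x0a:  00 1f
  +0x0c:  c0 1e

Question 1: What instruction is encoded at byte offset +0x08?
@+08  little-endian(02 e8) = 0xe802
  opcode bits[15:10]=0x3a: bra/J
  [9:0] imm=2 = $2

bra $2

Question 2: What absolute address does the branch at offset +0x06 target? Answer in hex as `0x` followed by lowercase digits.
+0x06: fc eb ⇒ word 0xebfc (little)
  op=0xebfc>>10=0x3a ⇒ bra (J)
  imm: (w>>0)&0x3ff=0x3fc (s10→-4) → $-4
  target = base 0x5b8a + off 0x06 + 2 + imm -4 = 0x5b8e

0x5b8e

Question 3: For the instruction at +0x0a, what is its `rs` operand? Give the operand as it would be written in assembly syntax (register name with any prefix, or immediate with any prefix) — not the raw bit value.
ax

+0x0a: 00 1f ⇒ word 0x1f00 (little)
  opcode bits[15:10]=0x7: sll/RR
  rd: (w>>8)&0x3=0x3 → dx
  rs: (w>>6)&0x3=0x0 → ax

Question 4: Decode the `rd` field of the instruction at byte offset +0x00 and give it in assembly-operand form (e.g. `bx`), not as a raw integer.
cx

@+00  little-endian(a6 56) = 0x56a6
  top 6b → 0x15 → lsli [RI]
  [9:8] rd=2 = cx
  [7:0] imm=166 = $166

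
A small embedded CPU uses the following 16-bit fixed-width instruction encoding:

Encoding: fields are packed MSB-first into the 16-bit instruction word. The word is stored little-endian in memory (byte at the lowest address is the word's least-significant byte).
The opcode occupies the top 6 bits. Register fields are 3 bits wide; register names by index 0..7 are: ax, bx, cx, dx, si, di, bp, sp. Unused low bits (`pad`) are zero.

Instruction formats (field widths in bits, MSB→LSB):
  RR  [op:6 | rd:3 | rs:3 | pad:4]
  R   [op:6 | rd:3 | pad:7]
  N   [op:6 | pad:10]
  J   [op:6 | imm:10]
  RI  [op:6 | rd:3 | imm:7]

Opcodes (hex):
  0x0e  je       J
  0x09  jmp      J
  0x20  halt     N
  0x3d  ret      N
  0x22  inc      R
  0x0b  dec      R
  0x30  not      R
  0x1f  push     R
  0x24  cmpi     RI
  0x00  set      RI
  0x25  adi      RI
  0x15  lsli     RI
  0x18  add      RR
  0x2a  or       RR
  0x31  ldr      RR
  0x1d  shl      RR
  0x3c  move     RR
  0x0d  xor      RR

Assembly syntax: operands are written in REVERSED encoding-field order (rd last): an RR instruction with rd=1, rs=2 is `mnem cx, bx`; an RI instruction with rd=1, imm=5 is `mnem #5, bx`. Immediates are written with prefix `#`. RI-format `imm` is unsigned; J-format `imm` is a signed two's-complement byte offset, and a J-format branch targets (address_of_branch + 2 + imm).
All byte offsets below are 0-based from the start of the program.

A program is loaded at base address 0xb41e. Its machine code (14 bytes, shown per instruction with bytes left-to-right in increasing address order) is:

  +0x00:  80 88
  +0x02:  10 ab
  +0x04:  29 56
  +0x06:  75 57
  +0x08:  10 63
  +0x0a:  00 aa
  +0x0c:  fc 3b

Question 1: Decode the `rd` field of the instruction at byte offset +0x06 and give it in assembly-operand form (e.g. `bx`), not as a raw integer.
off 0x06: read 75 57 as little → 0x5775
  opcode bits[15:10]=0x15: lsli/RI
  rd@[9:7]=0x6 ⇒ bp
  imm@[6:0]=0x75 ⇒ #117

bp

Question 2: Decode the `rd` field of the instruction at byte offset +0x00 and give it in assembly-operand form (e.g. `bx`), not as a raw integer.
off 0x00: read 80 88 as little → 0x8880
  top 6b → 0x22 → inc [R]
  [9:7] rd=1 = bx

bx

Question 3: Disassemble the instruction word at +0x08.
off 0x08: read 10 63 as little → 0x6310
  top 6b → 0x18 → add [RR]
  rd: (w>>7)&0x7=0x6 → bp
  rs: (w>>4)&0x7=0x1 → bx

add bx, bp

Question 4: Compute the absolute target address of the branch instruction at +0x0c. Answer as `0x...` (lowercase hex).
@+0c  little-endian(fc 3b) = 0x3bfc
  op=0x3bfc>>10=0xe ⇒ je (J)
  imm: (w>>0)&0x3ff=0x3fc (s10→-4) → #-4
  target = base 0xb41e + off 0x0c + 2 + imm -4 = 0xb428

0xb428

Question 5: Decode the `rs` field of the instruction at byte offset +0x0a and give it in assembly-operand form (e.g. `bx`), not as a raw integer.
ax

off 0x0a: read 00 aa as little → 0xaa00
  opcode bits[15:10]=0x2a: or/RR
  rd: (w>>7)&0x7=0x4 → si
  rs: (w>>4)&0x7=0x0 → ax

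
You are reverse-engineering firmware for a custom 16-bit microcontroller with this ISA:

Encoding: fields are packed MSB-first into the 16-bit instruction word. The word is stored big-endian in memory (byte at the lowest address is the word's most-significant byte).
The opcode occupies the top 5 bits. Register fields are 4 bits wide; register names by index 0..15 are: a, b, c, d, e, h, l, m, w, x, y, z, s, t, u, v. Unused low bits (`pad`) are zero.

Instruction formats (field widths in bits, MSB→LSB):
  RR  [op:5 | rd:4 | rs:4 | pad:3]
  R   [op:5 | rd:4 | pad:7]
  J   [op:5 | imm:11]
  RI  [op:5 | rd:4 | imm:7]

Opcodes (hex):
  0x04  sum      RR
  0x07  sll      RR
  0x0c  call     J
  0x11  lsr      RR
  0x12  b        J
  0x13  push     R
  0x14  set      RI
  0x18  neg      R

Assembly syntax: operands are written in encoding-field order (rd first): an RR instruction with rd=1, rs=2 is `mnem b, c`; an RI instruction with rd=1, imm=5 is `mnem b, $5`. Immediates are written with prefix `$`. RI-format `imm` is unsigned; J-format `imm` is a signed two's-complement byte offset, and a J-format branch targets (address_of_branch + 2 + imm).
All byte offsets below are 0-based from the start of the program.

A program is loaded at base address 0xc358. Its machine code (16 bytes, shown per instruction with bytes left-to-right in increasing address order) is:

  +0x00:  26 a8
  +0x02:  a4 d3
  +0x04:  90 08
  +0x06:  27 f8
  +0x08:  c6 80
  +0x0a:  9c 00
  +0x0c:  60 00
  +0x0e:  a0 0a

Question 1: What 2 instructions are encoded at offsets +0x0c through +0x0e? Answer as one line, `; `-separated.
[0c] 60 00 → 0x6000
  top 5b → 0xc → call [J]
  imm: (w>>0)&0x7ff=0x0 → $0
[0e] a0 0a → 0xa00a
  top 5b → 0x14 → set [RI]
  rd: (w>>7)&0xf=0x0 → a
  imm: (w>>0)&0x7f=0xa → $10

call $0; set a, $10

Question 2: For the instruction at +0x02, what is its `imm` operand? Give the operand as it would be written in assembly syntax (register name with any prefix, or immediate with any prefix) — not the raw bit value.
@+02  big-endian(a4 d3) = 0xa4d3
  opcode bits[15:11]=0x14: set/RI
  rd: (w>>7)&0xf=0x9 → x
  imm: (w>>0)&0x7f=0x53 → $83

$83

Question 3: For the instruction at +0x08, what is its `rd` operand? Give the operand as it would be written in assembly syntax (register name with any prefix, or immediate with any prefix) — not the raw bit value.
[08] c6 80 → 0xc680
  op=0xc680>>11=0x18 ⇒ neg (R)
  rd@[10:7]=0xd ⇒ t

t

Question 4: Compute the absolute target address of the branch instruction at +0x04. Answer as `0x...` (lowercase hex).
+0x04: 90 08 ⇒ word 0x9008 (big)
  top 5b → 0x12 → b [J]
  imm: (w>>0)&0x7ff=0x8 → $8
  target = base 0xc358 + off 0x04 + 2 + imm 8 = 0xc366

0xc366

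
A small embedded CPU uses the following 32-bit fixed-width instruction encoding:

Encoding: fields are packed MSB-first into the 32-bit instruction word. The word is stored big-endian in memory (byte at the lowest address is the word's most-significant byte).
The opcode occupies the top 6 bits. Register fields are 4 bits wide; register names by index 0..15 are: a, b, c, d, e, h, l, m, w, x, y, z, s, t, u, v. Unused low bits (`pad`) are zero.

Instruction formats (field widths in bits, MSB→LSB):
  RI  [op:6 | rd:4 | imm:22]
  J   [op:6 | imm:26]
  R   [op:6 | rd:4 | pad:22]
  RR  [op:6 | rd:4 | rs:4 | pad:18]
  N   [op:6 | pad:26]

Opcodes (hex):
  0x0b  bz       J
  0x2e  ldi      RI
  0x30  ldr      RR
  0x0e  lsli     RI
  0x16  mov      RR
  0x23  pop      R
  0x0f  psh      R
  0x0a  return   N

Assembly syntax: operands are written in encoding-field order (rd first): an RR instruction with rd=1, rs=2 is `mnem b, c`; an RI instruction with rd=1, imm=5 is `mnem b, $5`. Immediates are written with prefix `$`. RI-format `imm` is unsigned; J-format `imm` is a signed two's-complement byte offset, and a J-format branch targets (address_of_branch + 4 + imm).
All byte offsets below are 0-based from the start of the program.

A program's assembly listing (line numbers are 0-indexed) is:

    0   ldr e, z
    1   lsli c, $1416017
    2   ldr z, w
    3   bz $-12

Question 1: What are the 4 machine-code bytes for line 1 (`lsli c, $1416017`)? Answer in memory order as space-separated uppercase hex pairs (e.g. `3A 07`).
L1: lsli op=0xe:6|rd=2:4|imm=1416017:22 ⇒ 0x38959b51 ⇒ big 38 95 9b 51

38 95 9B 51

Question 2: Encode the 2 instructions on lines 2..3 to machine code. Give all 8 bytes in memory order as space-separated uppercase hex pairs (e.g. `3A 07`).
C2 E0 00 00 2F FF FF F4

L2: ldr op=0x30:6|rd=11:4|rs=8:4|pad=0:18 ⇒ 0xc2e00000 ⇒ big c2 e0 00 00
L3: bz op=0xb:6|imm=-12:26 ⇒ 0x2ffffff4 ⇒ big 2f ff ff f4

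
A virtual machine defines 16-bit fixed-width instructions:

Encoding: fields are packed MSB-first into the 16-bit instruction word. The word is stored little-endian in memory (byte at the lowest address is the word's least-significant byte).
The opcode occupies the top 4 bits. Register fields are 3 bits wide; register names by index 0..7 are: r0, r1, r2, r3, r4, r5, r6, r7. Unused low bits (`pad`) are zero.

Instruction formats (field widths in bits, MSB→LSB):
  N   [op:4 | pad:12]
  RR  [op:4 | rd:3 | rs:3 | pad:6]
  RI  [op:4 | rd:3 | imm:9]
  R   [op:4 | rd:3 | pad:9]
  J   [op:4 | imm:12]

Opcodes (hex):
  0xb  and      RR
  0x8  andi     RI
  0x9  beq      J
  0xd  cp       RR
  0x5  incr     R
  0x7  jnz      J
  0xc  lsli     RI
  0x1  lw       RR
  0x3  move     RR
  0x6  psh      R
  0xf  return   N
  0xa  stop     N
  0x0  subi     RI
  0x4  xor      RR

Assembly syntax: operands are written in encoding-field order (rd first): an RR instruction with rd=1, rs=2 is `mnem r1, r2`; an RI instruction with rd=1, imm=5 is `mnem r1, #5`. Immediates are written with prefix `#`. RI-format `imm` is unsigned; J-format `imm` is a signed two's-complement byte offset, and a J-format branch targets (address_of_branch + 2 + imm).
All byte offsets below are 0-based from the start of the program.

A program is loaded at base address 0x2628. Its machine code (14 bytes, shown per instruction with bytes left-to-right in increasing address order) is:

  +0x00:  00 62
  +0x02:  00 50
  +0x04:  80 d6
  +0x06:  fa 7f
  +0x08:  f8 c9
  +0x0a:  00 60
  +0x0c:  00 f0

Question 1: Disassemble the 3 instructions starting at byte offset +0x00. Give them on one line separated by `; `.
psh r1; incr r0; cp r3, r2

+0x00: 00 62 ⇒ word 0x6200 (little)
  op=0x6200>>12=0x6 ⇒ psh (R)
  [11:9] rd=1 = r1
+0x02: 00 50 ⇒ word 0x5000 (little)
  op=0x5000>>12=0x5 ⇒ incr (R)
  [11:9] rd=0 = r0
+0x04: 80 d6 ⇒ word 0xd680 (little)
  op=0xd680>>12=0xd ⇒ cp (RR)
  [11:9] rd=3 = r3
  [8:6] rs=2 = r2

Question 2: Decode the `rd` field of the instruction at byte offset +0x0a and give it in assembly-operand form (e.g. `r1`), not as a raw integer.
+0x0a: 00 60 ⇒ word 0x6000 (little)
  opcode bits[15:12]=0x6: psh/R
  [11:9] rd=0 = r0

r0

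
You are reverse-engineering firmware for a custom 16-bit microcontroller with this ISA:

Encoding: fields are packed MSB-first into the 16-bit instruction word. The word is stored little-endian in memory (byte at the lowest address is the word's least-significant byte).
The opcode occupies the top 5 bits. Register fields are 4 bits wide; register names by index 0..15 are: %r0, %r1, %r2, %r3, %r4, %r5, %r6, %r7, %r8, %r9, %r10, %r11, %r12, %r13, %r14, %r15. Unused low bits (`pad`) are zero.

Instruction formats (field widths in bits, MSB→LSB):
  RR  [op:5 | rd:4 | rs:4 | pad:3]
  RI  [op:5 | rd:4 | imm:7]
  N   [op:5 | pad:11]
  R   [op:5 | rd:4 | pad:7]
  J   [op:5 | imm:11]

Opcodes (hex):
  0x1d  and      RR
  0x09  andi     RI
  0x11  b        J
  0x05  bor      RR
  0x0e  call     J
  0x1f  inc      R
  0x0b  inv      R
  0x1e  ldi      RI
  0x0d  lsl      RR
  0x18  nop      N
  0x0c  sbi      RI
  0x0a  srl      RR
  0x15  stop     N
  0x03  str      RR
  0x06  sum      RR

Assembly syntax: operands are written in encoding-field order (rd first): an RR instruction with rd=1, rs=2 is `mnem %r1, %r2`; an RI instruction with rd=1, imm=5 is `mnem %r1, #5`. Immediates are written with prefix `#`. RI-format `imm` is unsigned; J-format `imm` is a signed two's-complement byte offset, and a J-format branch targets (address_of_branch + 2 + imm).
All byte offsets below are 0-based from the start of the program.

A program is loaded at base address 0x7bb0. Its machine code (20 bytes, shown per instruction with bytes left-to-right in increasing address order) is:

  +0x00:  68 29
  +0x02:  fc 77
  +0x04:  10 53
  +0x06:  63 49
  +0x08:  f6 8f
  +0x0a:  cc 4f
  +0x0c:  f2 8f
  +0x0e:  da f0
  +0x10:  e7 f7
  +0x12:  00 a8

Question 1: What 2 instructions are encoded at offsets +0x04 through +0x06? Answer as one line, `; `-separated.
srl %r6, %r2; andi %r2, #99

off 0x04: read 10 53 as little → 0x5310
  opcode bits[15:11]=0xa: srl/RR
  rd: (w>>7)&0xf=0x6 → %r6
  rs: (w>>3)&0xf=0x2 → %r2
off 0x06: read 63 49 as little → 0x4963
  opcode bits[15:11]=0x9: andi/RI
  rd: (w>>7)&0xf=0x2 → %r2
  imm: (w>>0)&0x7f=0x63 → #99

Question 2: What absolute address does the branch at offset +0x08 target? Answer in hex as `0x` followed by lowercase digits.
0x7bb0

@+08  little-endian(f6 8f) = 0x8ff6
  op=0x8ff6>>11=0x11 ⇒ b (J)
  [10:0] imm=2038 (s11→-10) = #-10
  target = base 0x7bb0 + off 0x08 + 2 + imm -10 = 0x7bb0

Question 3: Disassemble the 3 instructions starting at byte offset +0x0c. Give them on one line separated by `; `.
+0x0c: f2 8f ⇒ word 0x8ff2 (little)
  top 5b → 0x11 → b [J]
  [10:0] imm=2034 (s11→-14) = #-14
+0x0e: da f0 ⇒ word 0xf0da (little)
  top 5b → 0x1e → ldi [RI]
  [10:7] rd=1 = %r1
  [6:0] imm=90 = #90
+0x10: e7 f7 ⇒ word 0xf7e7 (little)
  top 5b → 0x1e → ldi [RI]
  [10:7] rd=15 = %r15
  [6:0] imm=103 = #103

b #-14; ldi %r1, #90; ldi %r15, #103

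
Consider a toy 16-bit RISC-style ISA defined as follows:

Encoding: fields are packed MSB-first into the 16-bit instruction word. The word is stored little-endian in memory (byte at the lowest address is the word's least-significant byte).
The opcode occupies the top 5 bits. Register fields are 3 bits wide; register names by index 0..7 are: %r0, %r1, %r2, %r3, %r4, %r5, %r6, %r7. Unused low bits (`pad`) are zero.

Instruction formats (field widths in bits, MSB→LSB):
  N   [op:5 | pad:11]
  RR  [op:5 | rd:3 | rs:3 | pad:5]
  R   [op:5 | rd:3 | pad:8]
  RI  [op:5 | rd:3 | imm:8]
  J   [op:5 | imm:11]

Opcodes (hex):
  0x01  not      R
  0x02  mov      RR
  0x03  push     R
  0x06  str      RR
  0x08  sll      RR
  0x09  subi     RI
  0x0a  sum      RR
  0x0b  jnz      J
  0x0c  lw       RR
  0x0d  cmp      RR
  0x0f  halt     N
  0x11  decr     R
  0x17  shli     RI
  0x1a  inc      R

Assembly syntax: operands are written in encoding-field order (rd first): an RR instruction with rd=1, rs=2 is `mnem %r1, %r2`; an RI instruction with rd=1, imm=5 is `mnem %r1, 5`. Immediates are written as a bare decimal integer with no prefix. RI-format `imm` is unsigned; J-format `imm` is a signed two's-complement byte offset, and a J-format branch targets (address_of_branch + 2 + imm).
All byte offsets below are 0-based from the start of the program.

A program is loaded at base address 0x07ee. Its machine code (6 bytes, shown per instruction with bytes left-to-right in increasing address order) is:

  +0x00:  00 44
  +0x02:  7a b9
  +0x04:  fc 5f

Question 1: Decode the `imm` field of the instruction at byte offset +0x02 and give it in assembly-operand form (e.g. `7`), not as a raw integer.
+0x02: 7a b9 ⇒ word 0xb97a (little)
  top 5b → 0x17 → shli [RI]
  [10:8] rd=1 = %r1
  [7:0] imm=122 = 122

122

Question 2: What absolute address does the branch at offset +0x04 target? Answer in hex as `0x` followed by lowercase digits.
0x07f0

[04] fc 5f → 0x5ffc
  top 5b → 0xb → jnz [J]
  imm@[10:0]=0x7fc (s11→-4) ⇒ -4
  target = base 0x07ee + off 0x04 + 2 + imm -4 = 0x07f0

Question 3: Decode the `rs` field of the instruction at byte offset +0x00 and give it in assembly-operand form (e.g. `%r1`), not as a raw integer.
off 0x00: read 00 44 as little → 0x4400
  opcode bits[15:11]=0x8: sll/RR
  rd: (w>>8)&0x7=0x4 → %r4
  rs: (w>>5)&0x7=0x0 → %r0

%r0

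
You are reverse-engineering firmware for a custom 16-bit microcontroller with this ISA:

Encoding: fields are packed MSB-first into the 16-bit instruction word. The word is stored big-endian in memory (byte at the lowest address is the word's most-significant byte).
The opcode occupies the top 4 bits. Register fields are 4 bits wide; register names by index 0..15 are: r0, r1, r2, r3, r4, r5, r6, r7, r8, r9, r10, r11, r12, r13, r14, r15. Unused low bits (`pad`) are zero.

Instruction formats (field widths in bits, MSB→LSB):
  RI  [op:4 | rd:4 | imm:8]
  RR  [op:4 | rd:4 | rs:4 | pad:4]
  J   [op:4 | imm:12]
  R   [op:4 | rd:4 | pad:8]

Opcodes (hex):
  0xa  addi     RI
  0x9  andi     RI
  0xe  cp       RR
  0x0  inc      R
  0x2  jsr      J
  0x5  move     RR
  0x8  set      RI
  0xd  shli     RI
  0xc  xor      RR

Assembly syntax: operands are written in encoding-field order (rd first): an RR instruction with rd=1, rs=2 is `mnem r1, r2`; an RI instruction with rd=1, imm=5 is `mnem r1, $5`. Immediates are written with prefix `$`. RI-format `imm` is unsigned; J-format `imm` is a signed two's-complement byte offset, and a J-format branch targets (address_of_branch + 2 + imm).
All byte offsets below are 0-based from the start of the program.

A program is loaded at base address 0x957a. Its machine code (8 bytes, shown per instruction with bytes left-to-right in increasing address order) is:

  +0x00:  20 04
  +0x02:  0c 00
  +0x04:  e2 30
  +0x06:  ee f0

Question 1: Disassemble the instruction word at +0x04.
[04] e2 30 → 0xe230
  opcode bits[15:12]=0xe: cp/RR
  rd: (w>>8)&0xf=0x2 → r2
  rs: (w>>4)&0xf=0x3 → r3

cp r2, r3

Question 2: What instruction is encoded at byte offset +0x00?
[00] 20 04 → 0x2004
  top 4b → 0x2 → jsr [J]
  imm: (w>>0)&0xfff=0x4 → $4

jsr $4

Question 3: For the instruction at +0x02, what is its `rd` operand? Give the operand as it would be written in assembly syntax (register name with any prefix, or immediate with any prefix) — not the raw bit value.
r12

[02] 0c 00 → 0x0c00
  opcode bits[15:12]=0x0: inc/R
  [11:8] rd=12 = r12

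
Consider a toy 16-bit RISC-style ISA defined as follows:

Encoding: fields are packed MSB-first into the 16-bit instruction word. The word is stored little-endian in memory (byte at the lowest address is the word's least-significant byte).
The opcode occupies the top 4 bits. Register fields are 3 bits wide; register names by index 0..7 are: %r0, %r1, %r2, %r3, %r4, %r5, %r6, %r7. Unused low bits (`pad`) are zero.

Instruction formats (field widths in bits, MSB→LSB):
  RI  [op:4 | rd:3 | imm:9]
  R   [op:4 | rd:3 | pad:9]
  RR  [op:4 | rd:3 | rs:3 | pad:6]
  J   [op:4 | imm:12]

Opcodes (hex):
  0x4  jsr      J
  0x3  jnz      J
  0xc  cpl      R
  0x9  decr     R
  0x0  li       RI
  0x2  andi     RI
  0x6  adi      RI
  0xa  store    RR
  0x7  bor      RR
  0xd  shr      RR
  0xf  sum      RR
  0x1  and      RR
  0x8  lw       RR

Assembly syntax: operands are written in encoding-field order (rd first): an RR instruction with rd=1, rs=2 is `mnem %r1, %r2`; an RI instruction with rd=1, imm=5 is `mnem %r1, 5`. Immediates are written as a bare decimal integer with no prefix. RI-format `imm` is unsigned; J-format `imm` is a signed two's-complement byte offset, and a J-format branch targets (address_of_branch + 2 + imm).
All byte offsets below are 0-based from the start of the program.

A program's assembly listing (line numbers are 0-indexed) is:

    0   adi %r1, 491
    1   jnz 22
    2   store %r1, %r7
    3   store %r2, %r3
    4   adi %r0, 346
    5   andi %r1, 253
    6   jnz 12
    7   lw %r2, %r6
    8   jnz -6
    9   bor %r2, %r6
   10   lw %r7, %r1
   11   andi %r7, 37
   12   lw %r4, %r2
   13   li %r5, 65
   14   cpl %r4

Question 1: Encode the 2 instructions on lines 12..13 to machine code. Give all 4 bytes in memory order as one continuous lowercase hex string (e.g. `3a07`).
12. lw fields op=0x8:4|rd=4:3|rs=2:3|pad=0:6 → word 8880h → 80 88
13. li fields op=0x0:4|rd=5:3|imm=65:9 → word 0a41h → 41 0a

8088410a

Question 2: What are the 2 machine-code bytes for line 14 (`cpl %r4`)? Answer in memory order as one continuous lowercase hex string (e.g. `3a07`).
line 14 (cpl): pack op=0xc:4|rd=4:3|pad=0:9 = 0xc800; little→ 00 c8

00c8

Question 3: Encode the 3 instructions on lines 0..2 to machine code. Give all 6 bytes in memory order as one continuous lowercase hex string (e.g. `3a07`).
eb631630c0a3

line 0 (adi): pack op=0x6:4|rd=1:3|imm=491:9 = 0x63eb; little→ eb 63
line 1 (jnz): pack op=0x3:4|imm=22:12 = 0x3016; little→ 16 30
line 2 (store): pack op=0xa:4|rd=1:3|rs=7:3|pad=0:6 = 0xa3c0; little→ c0 a3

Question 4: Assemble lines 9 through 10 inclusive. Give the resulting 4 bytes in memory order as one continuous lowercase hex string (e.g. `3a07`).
8075408e

L9: bor op=0x7:4|rd=2:3|rs=6:3|pad=0:6 ⇒ 0x7580 ⇒ little 80 75
L10: lw op=0x8:4|rd=7:3|rs=1:3|pad=0:6 ⇒ 0x8e40 ⇒ little 40 8e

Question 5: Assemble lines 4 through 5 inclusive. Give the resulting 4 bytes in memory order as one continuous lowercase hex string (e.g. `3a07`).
4. adi fields op=0x6:4|rd=0:3|imm=346:9 → word 615ah → 5a 61
5. andi fields op=0x2:4|rd=1:3|imm=253:9 → word 22fdh → fd 22

5a61fd22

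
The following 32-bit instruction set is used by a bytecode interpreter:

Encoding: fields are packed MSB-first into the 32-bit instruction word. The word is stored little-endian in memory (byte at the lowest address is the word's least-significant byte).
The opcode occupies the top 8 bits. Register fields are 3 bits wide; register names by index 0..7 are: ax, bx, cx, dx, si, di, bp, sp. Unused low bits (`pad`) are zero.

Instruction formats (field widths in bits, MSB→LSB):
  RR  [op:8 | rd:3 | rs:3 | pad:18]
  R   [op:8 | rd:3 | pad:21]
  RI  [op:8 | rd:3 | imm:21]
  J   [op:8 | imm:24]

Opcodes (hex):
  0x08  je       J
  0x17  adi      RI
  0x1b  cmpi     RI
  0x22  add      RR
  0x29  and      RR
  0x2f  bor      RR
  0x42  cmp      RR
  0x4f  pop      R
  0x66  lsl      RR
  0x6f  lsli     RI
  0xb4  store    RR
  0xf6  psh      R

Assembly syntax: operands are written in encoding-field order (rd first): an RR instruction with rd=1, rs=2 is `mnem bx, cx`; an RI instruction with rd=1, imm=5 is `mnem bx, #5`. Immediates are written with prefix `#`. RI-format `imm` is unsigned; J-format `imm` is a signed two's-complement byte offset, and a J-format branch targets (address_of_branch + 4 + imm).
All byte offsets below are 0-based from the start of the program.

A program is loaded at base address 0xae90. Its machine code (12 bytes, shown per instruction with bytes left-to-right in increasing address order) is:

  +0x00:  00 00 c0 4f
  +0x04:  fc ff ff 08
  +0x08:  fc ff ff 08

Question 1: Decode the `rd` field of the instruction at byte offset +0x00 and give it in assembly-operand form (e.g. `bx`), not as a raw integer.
bp

[00] 00 00 c0 4f → 0x4fc00000
  top 8b → 0x4f → pop [R]
  [23:21] rd=6 = bp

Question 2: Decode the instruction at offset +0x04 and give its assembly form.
+0x04: fc ff ff 08 ⇒ word 0x08fffffc (little)
  opcode bits[31:24]=0x8: je/J
  [23:0] imm=16777212 (s24→-4) = #-4

je #-4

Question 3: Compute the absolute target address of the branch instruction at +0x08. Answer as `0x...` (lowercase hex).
0xae98

+0x08: fc ff ff 08 ⇒ word 0x08fffffc (little)
  op=0x08fffffc>>24=0x8 ⇒ je (J)
  imm@[23:0]=0xfffffc (s24→-4) ⇒ #-4
  target = base 0xae90 + off 0x08 + 4 + imm -4 = 0xae98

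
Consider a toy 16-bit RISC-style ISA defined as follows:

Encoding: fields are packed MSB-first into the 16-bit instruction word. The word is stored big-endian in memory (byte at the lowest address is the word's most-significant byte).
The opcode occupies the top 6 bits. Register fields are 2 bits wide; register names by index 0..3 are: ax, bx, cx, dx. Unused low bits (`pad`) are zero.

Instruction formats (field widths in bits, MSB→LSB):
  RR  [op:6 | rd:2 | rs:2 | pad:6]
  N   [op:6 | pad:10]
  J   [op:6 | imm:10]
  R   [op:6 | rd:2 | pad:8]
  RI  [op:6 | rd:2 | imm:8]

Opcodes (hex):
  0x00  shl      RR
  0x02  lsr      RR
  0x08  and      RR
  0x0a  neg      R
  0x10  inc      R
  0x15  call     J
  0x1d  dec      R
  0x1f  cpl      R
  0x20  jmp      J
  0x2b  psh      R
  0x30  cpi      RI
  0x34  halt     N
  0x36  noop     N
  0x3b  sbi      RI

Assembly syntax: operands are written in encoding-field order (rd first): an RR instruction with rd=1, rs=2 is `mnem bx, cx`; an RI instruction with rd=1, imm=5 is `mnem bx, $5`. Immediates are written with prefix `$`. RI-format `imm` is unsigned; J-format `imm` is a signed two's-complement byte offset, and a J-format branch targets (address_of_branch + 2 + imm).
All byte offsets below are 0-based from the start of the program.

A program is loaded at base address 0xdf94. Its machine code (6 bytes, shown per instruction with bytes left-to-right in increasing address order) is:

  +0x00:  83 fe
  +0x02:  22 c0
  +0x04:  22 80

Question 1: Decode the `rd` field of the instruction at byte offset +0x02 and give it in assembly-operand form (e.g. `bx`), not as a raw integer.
cx

@+02  big-endian(22 c0) = 0x22c0
  top 6b → 0x8 → and [RR]
  [9:8] rd=2 = cx
  [7:6] rs=3 = dx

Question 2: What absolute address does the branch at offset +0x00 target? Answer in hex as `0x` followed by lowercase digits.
0xdf94

+0x00: 83 fe ⇒ word 0x83fe (big)
  top 6b → 0x20 → jmp [J]
  imm: (w>>0)&0x3ff=0x3fe (s10→-2) → $-2
  target = base 0xdf94 + off 0x00 + 2 + imm -2 = 0xdf94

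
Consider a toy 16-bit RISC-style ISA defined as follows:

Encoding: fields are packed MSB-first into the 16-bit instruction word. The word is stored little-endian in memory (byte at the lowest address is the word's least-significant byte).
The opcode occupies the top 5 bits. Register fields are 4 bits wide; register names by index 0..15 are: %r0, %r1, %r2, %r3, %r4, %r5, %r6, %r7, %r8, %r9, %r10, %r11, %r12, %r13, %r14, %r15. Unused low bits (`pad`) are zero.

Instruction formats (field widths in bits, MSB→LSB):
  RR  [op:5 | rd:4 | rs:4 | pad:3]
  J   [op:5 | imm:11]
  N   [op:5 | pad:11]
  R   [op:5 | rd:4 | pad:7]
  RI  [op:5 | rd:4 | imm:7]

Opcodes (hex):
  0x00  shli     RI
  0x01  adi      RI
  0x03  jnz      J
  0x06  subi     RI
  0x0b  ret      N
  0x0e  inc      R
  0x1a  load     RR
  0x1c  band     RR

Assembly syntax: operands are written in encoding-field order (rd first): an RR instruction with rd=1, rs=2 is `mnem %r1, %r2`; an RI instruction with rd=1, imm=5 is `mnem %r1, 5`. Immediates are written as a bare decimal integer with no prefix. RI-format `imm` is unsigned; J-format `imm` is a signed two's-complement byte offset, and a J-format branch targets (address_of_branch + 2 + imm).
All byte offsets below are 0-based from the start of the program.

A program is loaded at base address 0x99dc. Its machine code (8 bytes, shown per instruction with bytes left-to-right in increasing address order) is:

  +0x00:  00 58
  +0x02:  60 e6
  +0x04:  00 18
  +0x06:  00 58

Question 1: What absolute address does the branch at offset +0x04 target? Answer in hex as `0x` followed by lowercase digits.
+0x04: 00 18 ⇒ word 0x1800 (little)
  opcode bits[15:11]=0x3: jnz/J
  imm: (w>>0)&0x7ff=0x0 → 0
  target = base 0x99dc + off 0x04 + 2 + imm 0 = 0x99e2

0x99e2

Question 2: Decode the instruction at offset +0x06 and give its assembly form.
ret

+0x06: 00 58 ⇒ word 0x5800 (little)
  op=0x5800>>11=0xb ⇒ ret (N)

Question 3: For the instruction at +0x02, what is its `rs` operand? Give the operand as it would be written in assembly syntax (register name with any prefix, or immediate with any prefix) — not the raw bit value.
%r12

off 0x02: read 60 e6 as little → 0xe660
  opcode bits[15:11]=0x1c: band/RR
  rd@[10:7]=0xc ⇒ %r12
  rs@[6:3]=0xc ⇒ %r12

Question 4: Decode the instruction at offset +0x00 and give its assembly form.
[00] 00 58 → 0x5800
  opcode bits[15:11]=0xb: ret/N

ret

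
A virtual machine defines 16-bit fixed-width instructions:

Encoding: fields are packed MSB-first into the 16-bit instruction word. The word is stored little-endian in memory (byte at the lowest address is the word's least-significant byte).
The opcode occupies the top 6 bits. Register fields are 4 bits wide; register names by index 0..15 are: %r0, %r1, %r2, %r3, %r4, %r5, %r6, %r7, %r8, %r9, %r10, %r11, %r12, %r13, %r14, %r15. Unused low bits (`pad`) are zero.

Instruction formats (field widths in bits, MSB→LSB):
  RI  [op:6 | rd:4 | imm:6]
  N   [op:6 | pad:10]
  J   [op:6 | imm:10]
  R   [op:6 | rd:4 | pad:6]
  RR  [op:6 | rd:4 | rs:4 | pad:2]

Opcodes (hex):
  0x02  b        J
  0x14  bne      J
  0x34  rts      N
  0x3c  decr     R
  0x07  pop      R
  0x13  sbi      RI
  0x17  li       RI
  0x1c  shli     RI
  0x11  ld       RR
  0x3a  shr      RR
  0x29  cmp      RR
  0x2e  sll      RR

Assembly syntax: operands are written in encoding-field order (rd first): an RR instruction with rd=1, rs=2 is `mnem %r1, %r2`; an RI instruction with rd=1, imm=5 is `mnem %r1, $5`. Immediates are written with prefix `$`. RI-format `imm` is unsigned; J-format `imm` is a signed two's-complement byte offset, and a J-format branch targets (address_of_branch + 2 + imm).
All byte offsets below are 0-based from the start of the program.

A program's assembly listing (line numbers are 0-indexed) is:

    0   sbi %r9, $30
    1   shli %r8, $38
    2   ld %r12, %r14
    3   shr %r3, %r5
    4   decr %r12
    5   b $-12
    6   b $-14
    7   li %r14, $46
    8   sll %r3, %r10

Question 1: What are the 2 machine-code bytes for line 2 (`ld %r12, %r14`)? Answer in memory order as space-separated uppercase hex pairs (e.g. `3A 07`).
2. ld fields op=0x11:6|rd=12:4|rs=14:4|pad=0:2 → word 4738h → 38 47

38 47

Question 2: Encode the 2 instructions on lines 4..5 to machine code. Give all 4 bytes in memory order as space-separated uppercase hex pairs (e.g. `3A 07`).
00 F3 F4 0B

4. decr fields op=0x3c:6|rd=12:4|pad=0:6 → word f300h → 00 f3
5. b fields op=0x2:6|imm=-12:10 → word 0bf4h → f4 0b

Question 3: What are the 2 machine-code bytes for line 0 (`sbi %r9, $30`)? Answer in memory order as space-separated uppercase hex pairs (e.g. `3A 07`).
5E 4E

0. sbi fields op=0x13:6|rd=9:4|imm=30:6 → word 4e5eh → 5e 4e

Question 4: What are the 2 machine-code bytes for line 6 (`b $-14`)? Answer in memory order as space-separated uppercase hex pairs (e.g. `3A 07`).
6. b fields op=0x2:6|imm=-14:10 → word 0bf2h → f2 0b

F2 0B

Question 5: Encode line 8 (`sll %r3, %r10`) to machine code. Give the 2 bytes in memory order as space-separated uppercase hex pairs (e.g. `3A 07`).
L8: sll op=0x2e:6|rd=3:4|rs=10:4|pad=0:2 ⇒ 0xb8e8 ⇒ little e8 b8

E8 B8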